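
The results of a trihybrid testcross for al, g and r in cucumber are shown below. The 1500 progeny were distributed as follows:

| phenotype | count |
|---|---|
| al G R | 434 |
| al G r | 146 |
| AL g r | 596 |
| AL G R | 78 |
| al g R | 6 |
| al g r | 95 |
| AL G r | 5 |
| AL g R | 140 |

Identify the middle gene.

The two most frequent reciprocal classes, AL g r and al G R, are the parental types, so the F1 was AL g r / al G R.
The two rarest classes, AL G r and al g R, are the double crossovers. Comparing them with the parentals, only the g allele has switched, so g is the middle locus and the order is r – g – al.

g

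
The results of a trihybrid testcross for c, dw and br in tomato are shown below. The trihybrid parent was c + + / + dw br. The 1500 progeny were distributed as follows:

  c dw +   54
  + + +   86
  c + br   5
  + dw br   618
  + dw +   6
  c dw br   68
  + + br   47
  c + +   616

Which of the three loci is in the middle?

The two rarest classes, c + br and + dw +, are the double crossovers. Comparing them with the parentals, only the br allele has switched, so br is the middle locus and the order is c – br – dw.

br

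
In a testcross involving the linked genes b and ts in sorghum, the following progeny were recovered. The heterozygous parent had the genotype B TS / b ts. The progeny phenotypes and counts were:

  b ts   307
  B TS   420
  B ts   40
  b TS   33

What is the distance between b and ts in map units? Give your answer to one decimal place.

The recombinant classes are B ts and b TS: 40 + 33 = 73.
Recombination frequency = 73/800 = 0.0912 ≈ 9.1%, i.e. 9.1 map units.

9.1 map units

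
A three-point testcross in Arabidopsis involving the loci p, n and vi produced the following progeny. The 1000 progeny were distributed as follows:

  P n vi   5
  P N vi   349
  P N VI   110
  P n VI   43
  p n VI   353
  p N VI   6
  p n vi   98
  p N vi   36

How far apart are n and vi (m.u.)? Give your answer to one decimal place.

The two most frequent reciprocal classes, P N vi and p n VI, are the parental types, so the F1 was P N vi / p n VI.
The two rarest classes, P n vi and p N VI, are the double crossovers. Comparing them with the parentals, only the n allele has switched, so n is the middle locus and the order is vi – n – p.
Crossovers in the vi–n interval produce the single-crossover classes P N VI and p n vi (110 + 98 = 208) plus the double crossovers (11).
RF(vi–n) = (208 + 11) / 1000 = 219/1000 = 0.2190 → 21.9 m.u.

21.9 m.u.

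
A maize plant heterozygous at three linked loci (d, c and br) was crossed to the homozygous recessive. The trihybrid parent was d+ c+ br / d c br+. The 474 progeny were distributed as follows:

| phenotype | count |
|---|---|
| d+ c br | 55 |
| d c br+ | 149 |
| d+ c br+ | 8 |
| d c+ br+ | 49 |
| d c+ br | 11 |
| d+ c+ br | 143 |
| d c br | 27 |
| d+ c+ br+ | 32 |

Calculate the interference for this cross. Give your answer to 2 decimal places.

The two rarest classes, d c+ br and d+ c br+, are the double crossovers. Comparing them with the parentals, only the d allele has switched, so d is the middle locus and the order is br – d – c.
br–d: (59 + 19)/474 = 0.1646; d–c: (104 + 19)/474 = 0.2595.
Expected DCO frequency = 0.1646 × 0.2595 ≈ 0.04271; observed = 19/474 ≈ 0.04008.
Coefficient of coincidence = 0.04008/0.04271 ≈ 0.94; interference = 1 − 0.94 = 0.06.

0.06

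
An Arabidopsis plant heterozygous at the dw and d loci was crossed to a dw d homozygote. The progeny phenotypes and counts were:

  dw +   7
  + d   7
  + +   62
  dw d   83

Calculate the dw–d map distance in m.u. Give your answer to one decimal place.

8.8 m.u.

The two most frequent classes, + + (62) and dw d (83), are the parental types, so the F1 was + + / dw d.
The recombinant classes are + d and dw +: 7 + 7 = 14.
Recombination frequency = 14/159 = 0.0881 ≈ 8.8%, i.e. 8.8 m.u.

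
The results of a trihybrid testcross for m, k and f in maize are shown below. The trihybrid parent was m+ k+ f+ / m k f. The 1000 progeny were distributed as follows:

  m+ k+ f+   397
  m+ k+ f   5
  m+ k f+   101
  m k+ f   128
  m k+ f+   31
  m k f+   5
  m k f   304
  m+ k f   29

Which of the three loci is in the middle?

The two rarest classes, m+ k+ f and m k f+, are the double crossovers. Comparing them with the parentals, only the f allele has switched, so f is the middle locus and the order is k – f – m.

f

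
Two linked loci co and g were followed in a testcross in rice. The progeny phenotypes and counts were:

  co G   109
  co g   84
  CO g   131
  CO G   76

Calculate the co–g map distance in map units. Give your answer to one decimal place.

40.0 map units

The two most frequent classes, CO g (131) and co G (109), are the parental types, so the F1 was CO g / co G.
The recombinant classes are CO G and co g: 76 + 84 = 160.
Recombination frequency = 160/400 = 0.4000 ≈ 40.0%, i.e. 40.0 map units.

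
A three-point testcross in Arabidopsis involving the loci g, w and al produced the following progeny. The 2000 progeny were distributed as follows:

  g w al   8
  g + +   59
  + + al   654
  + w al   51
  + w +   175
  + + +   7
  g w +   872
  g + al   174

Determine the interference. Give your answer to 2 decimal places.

The two most frequent reciprocal classes, + + al and g w +, are the parental types, so the F1 was + + al / g w +.
The two rarest classes, + + + and g w al, are the double crossovers. Comparing them with the parentals, only the al allele has switched, so al is the middle locus and the order is w – al – g.
w–al: (110 + 15)/2000 = 0.0625; al–g: (349 + 15)/2000 = 0.1820.
Expected DCO frequency = 0.0625 × 0.1820 ≈ 0.01137; observed = 15/2000 ≈ 0.00750.
Coefficient of coincidence = 0.00750/0.01137 ≈ 0.66; interference = 1 − 0.66 = 0.34.

0.34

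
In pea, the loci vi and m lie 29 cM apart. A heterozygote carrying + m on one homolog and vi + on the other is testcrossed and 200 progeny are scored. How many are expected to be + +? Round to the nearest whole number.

29

A map distance of 29 cM corresponds to a recombination frequency of 0.290.
The F1 is + m / vi +, so + + is a recombinant gamete class with expected frequency r/2 = 0.290/2 = 0.1450.
Expected number = 0.1450 × 200 = 29.00 ≈ 29.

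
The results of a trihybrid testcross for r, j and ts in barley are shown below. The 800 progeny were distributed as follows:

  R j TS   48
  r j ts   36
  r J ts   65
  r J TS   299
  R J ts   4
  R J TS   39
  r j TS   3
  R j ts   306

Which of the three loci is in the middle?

j

The two most frequent reciprocal classes, R j ts and r J TS, are the parental types, so the F1 was R j ts / r J TS.
The two rarest classes, R J ts and r j TS, are the double crossovers. Comparing them with the parentals, only the j allele has switched, so j is the middle locus and the order is r – j – ts.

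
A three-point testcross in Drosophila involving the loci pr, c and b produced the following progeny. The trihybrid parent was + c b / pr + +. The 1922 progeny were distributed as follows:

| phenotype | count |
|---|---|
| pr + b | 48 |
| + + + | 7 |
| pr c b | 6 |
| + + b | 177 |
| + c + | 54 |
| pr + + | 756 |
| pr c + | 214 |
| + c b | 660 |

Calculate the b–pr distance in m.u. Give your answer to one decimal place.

6.0 m.u.

The two rarest classes, pr c b and + + +, are the double crossovers. Comparing them with the parentals, only the pr allele has switched, so pr is the middle locus and the order is b – pr – c.
Crossovers in the b–pr interval produce the single-crossover classes + c + and pr + b (54 + 48 = 102) plus the double crossovers (13).
RF(b–pr) = (102 + 13) / 1922 = 115/1922 = 0.0598 → 6.0 m.u.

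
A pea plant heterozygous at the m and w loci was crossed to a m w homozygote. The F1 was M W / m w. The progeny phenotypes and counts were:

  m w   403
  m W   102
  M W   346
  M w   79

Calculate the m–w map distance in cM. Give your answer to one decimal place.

19.5 cM

The recombinant classes are M w and m W: 79 + 102 = 181.
Recombination frequency = 181/930 = 0.1946 ≈ 19.5%, i.e. 19.5 cM.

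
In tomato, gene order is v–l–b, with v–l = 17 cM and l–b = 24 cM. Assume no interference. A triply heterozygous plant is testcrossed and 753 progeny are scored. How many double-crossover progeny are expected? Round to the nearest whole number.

Map distances give recombination frequencies of 0.170 and 0.240 for the two intervals.
With no interference, expected double-crossover frequency = 0.170 × 0.240 = 0.04080.
Expected number = 0.04080 × 753 = 30.72 ≈ 31.

31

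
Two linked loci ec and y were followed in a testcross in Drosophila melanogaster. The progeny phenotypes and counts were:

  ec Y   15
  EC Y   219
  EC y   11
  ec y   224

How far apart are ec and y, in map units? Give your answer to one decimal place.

5.5 map units

The two most frequent classes, EC Y (219) and ec y (224), are the parental types, so the F1 was EC Y / ec y.
The recombinant classes are EC y and ec Y: 11 + 15 = 26.
Recombination frequency = 26/469 = 0.0554 ≈ 5.5%, i.e. 5.5 map units.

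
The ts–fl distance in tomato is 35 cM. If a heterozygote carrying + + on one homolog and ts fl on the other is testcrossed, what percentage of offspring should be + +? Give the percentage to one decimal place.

A map distance of 35 cM corresponds to a recombination frequency of 0.350.
The F1 is + + / ts fl, so + + is a parental gamete class with expected frequency (1 − r)/2 = 0.650/2 = 0.3250.
That is 0.3250 = 32.5% of the progeny.

32.5%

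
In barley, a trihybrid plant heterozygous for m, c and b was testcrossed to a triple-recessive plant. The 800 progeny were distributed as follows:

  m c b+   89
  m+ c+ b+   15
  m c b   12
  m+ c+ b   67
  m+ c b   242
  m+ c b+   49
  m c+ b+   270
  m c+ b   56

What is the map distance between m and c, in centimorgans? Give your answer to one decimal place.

22.9 centimorgans

The two most frequent reciprocal classes, m c+ b+ and m+ c b, are the parental types, so the F1 was m c+ b+ / m+ c b.
The two rarest classes, m+ c+ b+ and m c b, are the double crossovers. Comparing them with the parentals, only the m allele has switched, so m is the middle locus and the order is b – m – c.
Crossovers in the m–c interval produce the single-crossover classes m c b+ and m+ c+ b (89 + 67 = 156) plus the double crossovers (27).
RF(m–c) = (156 + 27) / 800 = 183/800 = 0.2288 → 22.9 centimorgans.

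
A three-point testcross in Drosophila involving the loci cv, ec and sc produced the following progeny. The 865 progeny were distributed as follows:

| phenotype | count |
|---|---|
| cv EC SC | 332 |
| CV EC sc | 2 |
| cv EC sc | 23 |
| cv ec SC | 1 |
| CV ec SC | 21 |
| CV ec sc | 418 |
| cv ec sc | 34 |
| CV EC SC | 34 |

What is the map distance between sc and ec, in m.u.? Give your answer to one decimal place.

5.4 m.u.

The two most frequent reciprocal classes, CV ec sc and cv EC SC, are the parental types, so the F1 was CV ec sc / cv EC SC.
The two rarest classes, CV EC sc and cv ec SC, are the double crossovers. Comparing them with the parentals, only the ec allele has switched, so ec is the middle locus and the order is cv – ec – sc.
Crossovers in the ec–sc interval produce the single-crossover classes CV ec SC and cv EC sc (21 + 23 = 44) plus the double crossovers (3).
RF(ec–sc) = (44 + 3) / 865 = 47/865 = 0.0543 → 5.4 m.u.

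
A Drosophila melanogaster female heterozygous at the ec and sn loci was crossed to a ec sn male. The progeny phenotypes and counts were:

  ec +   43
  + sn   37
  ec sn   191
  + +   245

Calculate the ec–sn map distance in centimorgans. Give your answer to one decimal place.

15.5 centimorgans

The two most frequent classes, + + (245) and ec sn (191), are the parental types, so the F1 was + + / ec sn.
The recombinant classes are + sn and ec +: 37 + 43 = 80.
Recombination frequency = 80/516 = 0.1550 ≈ 15.5%, i.e. 15.5 centimorgans.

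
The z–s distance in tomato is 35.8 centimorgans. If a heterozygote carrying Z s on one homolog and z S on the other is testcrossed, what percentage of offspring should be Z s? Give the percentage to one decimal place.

32.1%

A map distance of 35.8 centimorgans corresponds to a recombination frequency of 0.358.
The F1 is Z s / z S, so Z s is a parental gamete class with expected frequency (1 − r)/2 = 0.642/2 = 0.3210.
That is 0.3210 = 32.1% of the progeny.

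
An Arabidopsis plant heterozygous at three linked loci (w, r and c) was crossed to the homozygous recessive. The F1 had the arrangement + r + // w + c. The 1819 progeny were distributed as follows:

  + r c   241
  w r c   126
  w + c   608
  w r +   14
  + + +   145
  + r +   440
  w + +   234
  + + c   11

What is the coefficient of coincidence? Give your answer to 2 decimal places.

The two rarest classes, w r + and + + c, are the double crossovers. Comparing them with the parentals, only the w allele has switched, so w is the middle locus and the order is r – w – c.
r–w: (271 + 25)/1819 = 0.1627; w–c: (475 + 25)/1819 = 0.2749.
Expected DCO frequency = 0.1627 × 0.2749 ≈ 0.04473; observed = 25/1819 ≈ 0.01374.
Coefficient of coincidence = 0.01374/0.04473 ≈ 0.31.

0.31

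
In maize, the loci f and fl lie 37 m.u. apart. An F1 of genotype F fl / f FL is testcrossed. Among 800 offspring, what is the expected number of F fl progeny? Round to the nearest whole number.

A map distance of 37 m.u. corresponds to a recombination frequency of 0.370.
The F1 is F fl / f FL, so F fl is a parental gamete class with expected frequency (1 − r)/2 = 0.630/2 = 0.3150.
Expected number = 0.3150 × 800 = 252.00 ≈ 252.

252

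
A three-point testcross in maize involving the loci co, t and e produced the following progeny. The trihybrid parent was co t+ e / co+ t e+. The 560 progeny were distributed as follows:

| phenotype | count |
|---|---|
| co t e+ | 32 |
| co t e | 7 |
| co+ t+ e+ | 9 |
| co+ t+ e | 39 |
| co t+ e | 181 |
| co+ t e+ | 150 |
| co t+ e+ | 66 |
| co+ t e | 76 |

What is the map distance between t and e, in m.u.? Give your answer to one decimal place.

28.2 m.u.

The two rarest classes, co t e and co+ t+ e+, are the double crossovers. Comparing them with the parentals, only the t allele has switched, so t is the middle locus and the order is co – t – e.
Crossovers in the t–e interval produce the single-crossover classes co t+ e+ and co+ t e (66 + 76 = 142) plus the double crossovers (16).
RF(t–e) = (142 + 16) / 560 = 158/560 = 0.2821 → 28.2 m.u.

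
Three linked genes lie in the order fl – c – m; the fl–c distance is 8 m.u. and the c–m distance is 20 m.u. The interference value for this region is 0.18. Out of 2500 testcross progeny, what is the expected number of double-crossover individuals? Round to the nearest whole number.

Map distances give recombination frequencies of 0.080 and 0.200 for the two intervals.
With interference 0.18 (so coincidence = 0.82), expected double-crossover frequency = 0.080 × 0.200 × 0.82 = 0.01312.
Expected number = 0.01312 × 2500 = 32.80 ≈ 33.

33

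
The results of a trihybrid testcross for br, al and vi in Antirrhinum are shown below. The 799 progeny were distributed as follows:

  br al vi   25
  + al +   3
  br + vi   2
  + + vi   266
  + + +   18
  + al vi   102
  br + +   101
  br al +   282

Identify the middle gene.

The two most frequent reciprocal classes, br al + and + + vi, are the parental types, so the F1 was br al + / + + vi.
The two rarest classes, + al + and br + vi, are the double crossovers. Comparing them with the parentals, only the br allele has switched, so br is the middle locus and the order is vi – br – al.

br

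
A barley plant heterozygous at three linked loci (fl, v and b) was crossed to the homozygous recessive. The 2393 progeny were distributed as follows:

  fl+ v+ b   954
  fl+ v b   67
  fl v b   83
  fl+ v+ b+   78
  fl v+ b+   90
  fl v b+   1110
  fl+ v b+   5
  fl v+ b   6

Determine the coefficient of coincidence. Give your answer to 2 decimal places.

0.91

The two most frequent reciprocal classes, fl v b+ and fl+ v+ b, are the parental types, so the F1 was fl v b+ / fl+ v+ b.
The two rarest classes, fl+ v b+ and fl v+ b, are the double crossovers. Comparing them with the parentals, only the fl allele has switched, so fl is the middle locus and the order is b – fl – v.
b–fl: (161 + 11)/2393 = 0.0719; fl–v: (157 + 11)/2393 = 0.0702.
Expected DCO frequency = 0.0719 × 0.0702 ≈ 0.00505; observed = 11/2393 ≈ 0.00460.
Coefficient of coincidence = 0.00460/0.00505 ≈ 0.91.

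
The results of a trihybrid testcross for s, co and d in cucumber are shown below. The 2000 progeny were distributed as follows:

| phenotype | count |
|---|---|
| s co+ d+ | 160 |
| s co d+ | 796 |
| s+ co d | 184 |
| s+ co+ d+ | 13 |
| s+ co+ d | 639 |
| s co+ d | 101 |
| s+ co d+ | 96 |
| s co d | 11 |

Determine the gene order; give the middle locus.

d

The two most frequent reciprocal classes, s+ co+ d and s co d+, are the parental types, so the F1 was s+ co+ d / s co d+.
The two rarest classes, s+ co+ d+ and s co d, are the double crossovers. Comparing them with the parentals, only the d allele has switched, so d is the middle locus and the order is s – d – co.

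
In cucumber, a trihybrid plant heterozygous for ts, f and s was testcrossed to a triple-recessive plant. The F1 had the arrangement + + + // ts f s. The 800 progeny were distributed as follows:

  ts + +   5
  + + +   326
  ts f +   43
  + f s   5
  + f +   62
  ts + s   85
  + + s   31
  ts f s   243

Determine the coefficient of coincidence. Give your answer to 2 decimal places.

0.61

The two rarest classes, ts + + and + f s, are the double crossovers. Comparing them with the parentals, only the ts allele has switched, so ts is the middle locus and the order is f – ts – s.
f–ts: (147 + 10)/800 = 0.1963; ts–s: (74 + 10)/800 = 0.1050.
Expected DCO frequency = 0.1963 × 0.1050 ≈ 0.02061; observed = 10/800 ≈ 0.01250.
Coefficient of coincidence = 0.01250/0.02061 ≈ 0.61.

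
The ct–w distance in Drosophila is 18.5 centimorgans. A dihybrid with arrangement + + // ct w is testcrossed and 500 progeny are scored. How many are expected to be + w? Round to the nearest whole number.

46

A map distance of 18.5 centimorgans corresponds to a recombination frequency of 0.185.
The F1 is + + / ct w, so + w is a recombinant gamete class with expected frequency r/2 = 0.185/2 = 0.0925.
Expected number = 0.0925 × 500 = 46.25 ≈ 46.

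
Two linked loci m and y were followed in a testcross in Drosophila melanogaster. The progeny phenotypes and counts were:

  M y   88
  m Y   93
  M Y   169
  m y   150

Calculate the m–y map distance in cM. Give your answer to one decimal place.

36.2 cM

The two most frequent classes, M Y (169) and m y (150), are the parental types, so the F1 was M Y / m y.
The recombinant classes are M y and m Y: 88 + 93 = 181.
Recombination frequency = 181/500 = 0.3620 ≈ 36.2%, i.e. 36.2 cM.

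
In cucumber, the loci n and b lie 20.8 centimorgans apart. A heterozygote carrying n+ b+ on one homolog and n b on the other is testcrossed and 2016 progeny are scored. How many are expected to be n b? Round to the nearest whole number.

A map distance of 20.8 centimorgans corresponds to a recombination frequency of 0.208.
The F1 is n+ b+ / n b, so n b is a parental gamete class with expected frequency (1 − r)/2 = 0.792/2 = 0.3960.
Expected number = 0.3960 × 2016 = 798.34 ≈ 798.

798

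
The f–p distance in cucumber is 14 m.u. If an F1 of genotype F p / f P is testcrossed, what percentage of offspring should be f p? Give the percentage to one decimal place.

7.0%

A map distance of 14 m.u. corresponds to a recombination frequency of 0.140.
The F1 is F p / f P, so f p is a recombinant gamete class with expected frequency r/2 = 0.140/2 = 0.0700.
That is 0.0700 = 7.0% of the progeny.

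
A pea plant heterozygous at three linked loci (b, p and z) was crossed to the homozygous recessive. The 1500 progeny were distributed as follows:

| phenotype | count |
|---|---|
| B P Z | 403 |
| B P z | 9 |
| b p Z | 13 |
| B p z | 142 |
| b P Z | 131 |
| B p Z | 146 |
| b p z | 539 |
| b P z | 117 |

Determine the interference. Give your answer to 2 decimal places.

The two most frequent reciprocal classes, b p z and B P Z, are the parental types, so the F1 was b p z / B P Z.
The two rarest classes, b p Z and B P z, are the double crossovers. Comparing them with the parentals, only the z allele has switched, so z is the middle locus and the order is p – z – b.
p–z: (263 + 22)/1500 = 0.1900; z–b: (273 + 22)/1500 = 0.1967.
Expected DCO frequency = 0.1900 × 0.1967 ≈ 0.03737; observed = 22/1500 ≈ 0.01467.
Coefficient of coincidence = 0.01467/0.03737 ≈ 0.39; interference = 1 − 0.39 = 0.61.

0.61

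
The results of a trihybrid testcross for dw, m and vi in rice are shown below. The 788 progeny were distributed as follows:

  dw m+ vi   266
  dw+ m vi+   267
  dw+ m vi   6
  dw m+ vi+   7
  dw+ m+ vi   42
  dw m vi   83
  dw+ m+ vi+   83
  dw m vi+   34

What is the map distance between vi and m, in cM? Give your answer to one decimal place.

The two most frequent reciprocal classes, dw+ m vi+ and dw m+ vi, are the parental types, so the F1 was dw+ m vi+ / dw m+ vi.
The two rarest classes, dw+ m vi and dw m+ vi+, are the double crossovers. Comparing them with the parentals, only the vi allele has switched, so vi is the middle locus and the order is m – vi – dw.
Crossovers in the m–vi interval produce the single-crossover classes dw+ m+ vi+ and dw m vi (83 + 83 = 166) plus the double crossovers (13).
RF(m–vi) = (166 + 13) / 788 = 179/788 = 0.2272 → 22.7 cM.

22.7 cM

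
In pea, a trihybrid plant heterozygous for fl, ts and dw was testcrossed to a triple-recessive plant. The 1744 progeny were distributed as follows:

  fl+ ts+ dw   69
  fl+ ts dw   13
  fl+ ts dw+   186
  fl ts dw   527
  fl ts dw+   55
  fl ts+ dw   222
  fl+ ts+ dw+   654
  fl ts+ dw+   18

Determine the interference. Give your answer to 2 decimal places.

The two most frequent reciprocal classes, fl ts dw and fl+ ts+ dw+, are the parental types, so the F1 was fl ts dw / fl+ ts+ dw+.
The two rarest classes, fl+ ts dw and fl ts+ dw+, are the double crossovers. Comparing them with the parentals, only the fl allele has switched, so fl is the middle locus and the order is ts – fl – dw.
ts–fl: (408 + 31)/1744 = 0.2517; fl–dw: (124 + 31)/1744 = 0.0889.
Expected DCO frequency = 0.2517 × 0.0889 ≈ 0.02238; observed = 31/1744 ≈ 0.01778.
Coefficient of coincidence = 0.01778/0.02238 ≈ 0.79; interference = 1 − 0.79 = 0.21.

0.21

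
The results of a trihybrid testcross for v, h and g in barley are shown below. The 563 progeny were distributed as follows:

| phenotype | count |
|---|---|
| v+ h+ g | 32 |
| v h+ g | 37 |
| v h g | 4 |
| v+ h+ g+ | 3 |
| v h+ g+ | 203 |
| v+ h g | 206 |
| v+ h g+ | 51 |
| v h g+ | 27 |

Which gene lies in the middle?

The two most frequent reciprocal classes, v h+ g+ and v+ h g, are the parental types, so the F1 was v h+ g+ / v+ h g.
The two rarest classes, v+ h+ g+ and v h g, are the double crossovers. Comparing them with the parentals, only the v allele has switched, so v is the middle locus and the order is g – v – h.

v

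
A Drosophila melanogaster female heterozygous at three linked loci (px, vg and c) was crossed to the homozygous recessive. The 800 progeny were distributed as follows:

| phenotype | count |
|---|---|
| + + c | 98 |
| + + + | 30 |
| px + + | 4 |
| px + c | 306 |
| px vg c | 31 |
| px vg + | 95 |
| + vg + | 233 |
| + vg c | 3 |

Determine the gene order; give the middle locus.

The two most frequent reciprocal classes, + vg + and px + c, are the parental types, so the F1 was + vg + / px + c.
The two rarest classes, + vg c and px + +, are the double crossovers. Comparing them with the parentals, only the c allele has switched, so c is the middle locus and the order is vg – c – px.

c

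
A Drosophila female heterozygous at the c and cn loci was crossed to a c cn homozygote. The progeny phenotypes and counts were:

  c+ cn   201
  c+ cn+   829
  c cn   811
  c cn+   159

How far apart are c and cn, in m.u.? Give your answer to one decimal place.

The two most frequent classes, c+ cn+ (829) and c cn (811), are the parental types, so the F1 was c+ cn+ / c cn.
The recombinant classes are c+ cn and c cn+: 201 + 159 = 360.
Recombination frequency = 360/2000 = 0.1800 ≈ 18.0%, i.e. 18.0 m.u.

18.0 m.u.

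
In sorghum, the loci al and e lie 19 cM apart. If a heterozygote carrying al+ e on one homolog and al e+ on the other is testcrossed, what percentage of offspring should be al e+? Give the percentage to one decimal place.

A map distance of 19 cM corresponds to a recombination frequency of 0.190.
The F1 is al+ e / al e+, so al e+ is a parental gamete class with expected frequency (1 − r)/2 = 0.810/2 = 0.4050.
That is 0.4050 = 40.5% of the progeny.

40.5%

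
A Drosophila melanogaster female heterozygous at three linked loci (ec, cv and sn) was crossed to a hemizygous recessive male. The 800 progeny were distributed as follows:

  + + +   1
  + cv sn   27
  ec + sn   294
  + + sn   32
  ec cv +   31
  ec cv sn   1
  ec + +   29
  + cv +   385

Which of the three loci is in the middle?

cv

The two most frequent reciprocal classes, + cv + and ec + sn, are the parental types, so the F1 was + cv + / ec + sn.
The two rarest classes, + + + and ec cv sn, are the double crossovers. Comparing them with the parentals, only the cv allele has switched, so cv is the middle locus and the order is ec – cv – sn.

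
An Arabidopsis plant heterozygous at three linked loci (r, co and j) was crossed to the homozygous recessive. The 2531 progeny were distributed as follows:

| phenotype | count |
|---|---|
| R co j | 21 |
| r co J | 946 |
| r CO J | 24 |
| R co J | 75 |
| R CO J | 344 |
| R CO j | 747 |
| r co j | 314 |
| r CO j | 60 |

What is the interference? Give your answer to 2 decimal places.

The two most frequent reciprocal classes, r co J and R CO j, are the parental types, so the F1 was r co J / R CO j.
The two rarest classes, r CO J and R co j, are the double crossovers. Comparing them with the parentals, only the co allele has switched, so co is the middle locus and the order is j – co – r.
j–co: (658 + 45)/2531 = 0.2778; co–r: (135 + 45)/2531 = 0.0711.
Expected DCO frequency = 0.2778 × 0.0711 ≈ 0.01975; observed = 45/2531 ≈ 0.01778.
Coefficient of coincidence = 0.01778/0.01975 ≈ 0.90; interference = 1 − 0.90 = 0.10.

0.10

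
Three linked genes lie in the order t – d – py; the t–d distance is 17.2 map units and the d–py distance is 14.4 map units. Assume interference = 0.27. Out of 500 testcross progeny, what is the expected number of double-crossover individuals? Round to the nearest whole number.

Map distances give recombination frequencies of 0.172 and 0.144 for the two intervals.
With interference 0.27 (so coincidence = 0.73), expected double-crossover frequency = 0.172 × 0.144 × 0.73 = 0.01808.
Expected number = 0.01808 × 500 = 9.04 ≈ 9.

9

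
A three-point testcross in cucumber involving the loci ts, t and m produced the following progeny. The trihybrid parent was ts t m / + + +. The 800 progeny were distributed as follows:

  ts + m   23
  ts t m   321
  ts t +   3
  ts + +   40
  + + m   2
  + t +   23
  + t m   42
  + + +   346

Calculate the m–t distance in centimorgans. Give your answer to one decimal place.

6.4 centimorgans

The two rarest classes, ts t + and + + m, are the double crossovers. Comparing them with the parentals, only the m allele has switched, so m is the middle locus and the order is t – m – ts.
Crossovers in the t–m interval produce the single-crossover classes ts + m and + t + (23 + 23 = 46) plus the double crossovers (5).
RF(t–m) = (46 + 5) / 800 = 51/800 = 0.0638 → 6.4 centimorgans.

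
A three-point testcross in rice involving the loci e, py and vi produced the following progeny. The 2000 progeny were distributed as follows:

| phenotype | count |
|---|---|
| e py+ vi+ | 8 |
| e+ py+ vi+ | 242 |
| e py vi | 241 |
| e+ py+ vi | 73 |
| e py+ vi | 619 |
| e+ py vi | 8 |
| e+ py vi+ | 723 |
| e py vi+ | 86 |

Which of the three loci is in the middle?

vi

The two most frequent reciprocal classes, e+ py vi+ and e py+ vi, are the parental types, so the F1 was e+ py vi+ / e py+ vi.
The two rarest classes, e+ py vi and e py+ vi+, are the double crossovers. Comparing them with the parentals, only the vi allele has switched, so vi is the middle locus and the order is e – vi – py.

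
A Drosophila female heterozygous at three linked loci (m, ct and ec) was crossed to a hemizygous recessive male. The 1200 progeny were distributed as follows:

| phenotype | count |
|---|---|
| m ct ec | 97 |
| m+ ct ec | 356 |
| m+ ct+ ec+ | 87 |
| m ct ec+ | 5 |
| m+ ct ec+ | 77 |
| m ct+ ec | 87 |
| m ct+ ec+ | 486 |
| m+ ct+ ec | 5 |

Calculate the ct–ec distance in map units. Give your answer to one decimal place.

14.5 map units

The two most frequent reciprocal classes, m ct+ ec+ and m+ ct ec, are the parental types, so the F1 was m ct+ ec+ / m+ ct ec.
The two rarest classes, m ct ec+ and m+ ct+ ec, are the double crossovers. Comparing them with the parentals, only the ct allele has switched, so ct is the middle locus and the order is m – ct – ec.
Crossovers in the ct–ec interval produce the single-crossover classes m ct+ ec and m+ ct ec+ (87 + 77 = 164) plus the double crossovers (10).
RF(ct–ec) = (164 + 10) / 1200 = 174/1200 = 0.1450 → 14.5 map units.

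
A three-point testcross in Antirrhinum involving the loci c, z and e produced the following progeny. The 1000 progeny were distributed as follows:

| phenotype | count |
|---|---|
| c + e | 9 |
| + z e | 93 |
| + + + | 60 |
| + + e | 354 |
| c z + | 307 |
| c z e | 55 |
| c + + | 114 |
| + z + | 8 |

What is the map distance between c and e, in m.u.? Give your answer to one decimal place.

13.2 m.u.

The two most frequent reciprocal classes, c z + and + + e, are the parental types, so the F1 was c z + / + + e.
The two rarest classes, + z + and c + e, are the double crossovers. Comparing them with the parentals, only the c allele has switched, so c is the middle locus and the order is e – c – z.
Crossovers in the e–c interval produce the single-crossover classes c z e and + + + (55 + 60 = 115) plus the double crossovers (17).
RF(e–c) = (115 + 17) / 1000 = 132/1000 = 0.1320 → 13.2 m.u.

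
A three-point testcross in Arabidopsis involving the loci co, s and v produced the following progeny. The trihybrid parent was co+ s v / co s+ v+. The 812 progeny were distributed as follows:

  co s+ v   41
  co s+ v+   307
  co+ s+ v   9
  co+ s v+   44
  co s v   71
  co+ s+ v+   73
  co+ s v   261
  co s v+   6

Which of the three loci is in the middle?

The two rarest classes, co+ s+ v and co s v+, are the double crossovers. Comparing them with the parentals, only the s allele has switched, so s is the middle locus and the order is v – s – co.

s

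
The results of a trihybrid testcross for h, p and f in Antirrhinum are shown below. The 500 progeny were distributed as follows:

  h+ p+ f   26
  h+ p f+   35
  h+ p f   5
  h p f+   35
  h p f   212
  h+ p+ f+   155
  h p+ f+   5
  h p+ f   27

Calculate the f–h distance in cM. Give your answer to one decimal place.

14.2 cM

The two most frequent reciprocal classes, h p f and h+ p+ f+, are the parental types, so the F1 was h p f / h+ p+ f+.
The two rarest classes, h+ p f and h p+ f+, are the double crossovers. Comparing them with the parentals, only the h allele has switched, so h is the middle locus and the order is f – h – p.
Crossovers in the f–h interval produce the single-crossover classes h p f+ and h+ p+ f (35 + 26 = 61) plus the double crossovers (10).
RF(f–h) = (61 + 10) / 500 = 71/500 = 0.1420 → 14.2 cM.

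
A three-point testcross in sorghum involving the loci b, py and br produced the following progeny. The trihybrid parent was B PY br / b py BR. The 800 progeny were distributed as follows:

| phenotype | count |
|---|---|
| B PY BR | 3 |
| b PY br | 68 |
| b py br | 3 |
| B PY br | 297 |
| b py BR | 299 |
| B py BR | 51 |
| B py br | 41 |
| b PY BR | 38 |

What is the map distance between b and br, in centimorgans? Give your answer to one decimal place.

The two rarest classes, B PY BR and b py br, are the double crossovers. Comparing them with the parentals, only the br allele has switched, so br is the middle locus and the order is py – br – b.
Crossovers in the br–b interval produce the single-crossover classes b PY br and B py BR (68 + 51 = 119) plus the double crossovers (6).
RF(br–b) = (119 + 6) / 800 = 125/800 = 0.1562 → 15.6 centimorgans.

15.6 centimorgans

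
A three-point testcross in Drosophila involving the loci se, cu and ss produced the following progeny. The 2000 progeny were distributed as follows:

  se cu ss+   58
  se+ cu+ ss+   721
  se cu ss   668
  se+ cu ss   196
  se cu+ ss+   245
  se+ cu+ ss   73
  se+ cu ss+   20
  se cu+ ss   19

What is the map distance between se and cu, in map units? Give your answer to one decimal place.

The two most frequent reciprocal classes, se+ cu+ ss+ and se cu ss, are the parental types, so the F1 was se+ cu+ ss+ / se cu ss.
The two rarest classes, se+ cu ss+ and se cu+ ss, are the double crossovers. Comparing them with the parentals, only the cu allele has switched, so cu is the middle locus and the order is ss – cu – se.
Crossovers in the cu–se interval produce the single-crossover classes se cu+ ss+ and se+ cu ss (245 + 196 = 441) plus the double crossovers (39).
RF(cu–se) = (441 + 39) / 2000 = 480/2000 = 0.2400 → 24.0 map units.

24.0 map units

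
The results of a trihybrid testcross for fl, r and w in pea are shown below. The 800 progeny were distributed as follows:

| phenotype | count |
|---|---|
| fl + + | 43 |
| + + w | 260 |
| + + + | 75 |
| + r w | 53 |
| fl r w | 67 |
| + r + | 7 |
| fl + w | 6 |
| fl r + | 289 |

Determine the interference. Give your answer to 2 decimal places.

The two most frequent reciprocal classes, fl r + and + + w, are the parental types, so the F1 was fl r + / + + w.
The two rarest classes, + r + and fl + w, are the double crossovers. Comparing them with the parentals, only the fl allele has switched, so fl is the middle locus and the order is r – fl – w.
r–fl: (96 + 13)/800 = 0.1363; fl–w: (142 + 13)/800 = 0.1938.
Expected DCO frequency = 0.1363 × 0.1938 ≈ 0.02641; observed = 13/800 ≈ 0.01625.
Coefficient of coincidence = 0.01625/0.02641 ≈ 0.62; interference = 1 − 0.62 = 0.38.

0.38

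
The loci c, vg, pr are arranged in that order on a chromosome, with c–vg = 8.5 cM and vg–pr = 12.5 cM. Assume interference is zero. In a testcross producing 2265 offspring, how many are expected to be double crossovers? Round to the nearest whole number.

Map distances give recombination frequencies of 0.085 and 0.125 for the two intervals.
With no interference, expected double-crossover frequency = 0.085 × 0.125 = 0.01063.
Expected number = 0.01063 × 2265 = 24.07 ≈ 24.

24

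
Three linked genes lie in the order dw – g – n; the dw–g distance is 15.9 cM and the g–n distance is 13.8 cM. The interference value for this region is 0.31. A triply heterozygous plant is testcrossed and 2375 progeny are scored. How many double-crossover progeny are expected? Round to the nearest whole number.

36

Map distances give recombination frequencies of 0.159 and 0.138 for the two intervals.
With interference 0.31 (so coincidence = 0.69), expected double-crossover frequency = 0.159 × 0.138 × 0.69 = 0.01514.
Expected number = 0.01514 × 2375 = 35.96 ≈ 36.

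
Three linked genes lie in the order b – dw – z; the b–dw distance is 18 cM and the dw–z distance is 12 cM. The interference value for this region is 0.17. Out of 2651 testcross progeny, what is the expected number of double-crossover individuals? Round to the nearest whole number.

Map distances give recombination frequencies of 0.180 and 0.120 for the two intervals.
With interference 0.17 (so coincidence = 0.83), expected double-crossover frequency = 0.180 × 0.120 × 0.83 = 0.01793.
Expected number = 0.01793 × 2651 = 47.53 ≈ 48.

48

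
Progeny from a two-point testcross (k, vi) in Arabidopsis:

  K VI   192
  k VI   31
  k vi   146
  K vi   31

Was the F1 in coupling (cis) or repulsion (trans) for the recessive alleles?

cis

The two most frequent classes are K VI (192) and k vi (146); these are the parental (non-recombinant) types.
So the F1 carried K VI on one chromosome and k vi on the other — the recessive alleles are on the same chromosome (cis / coupling).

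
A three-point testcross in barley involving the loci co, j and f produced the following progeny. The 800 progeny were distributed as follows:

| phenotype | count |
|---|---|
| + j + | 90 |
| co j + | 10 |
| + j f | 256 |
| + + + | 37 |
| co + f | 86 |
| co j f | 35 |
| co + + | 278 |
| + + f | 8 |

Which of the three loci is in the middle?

j

The two most frequent reciprocal classes, + j f and co + +, are the parental types, so the F1 was + j f / co + +.
The two rarest classes, + + f and co j +, are the double crossovers. Comparing them with the parentals, only the j allele has switched, so j is the middle locus and the order is co – j – f.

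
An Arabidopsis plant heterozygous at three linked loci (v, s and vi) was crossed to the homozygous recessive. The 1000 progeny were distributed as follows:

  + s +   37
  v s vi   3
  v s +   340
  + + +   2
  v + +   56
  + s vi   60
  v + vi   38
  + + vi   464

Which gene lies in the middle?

The two most frequent reciprocal classes, v s + and + + vi, are the parental types, so the F1 was v s + / + + vi.
The two rarest classes, v s vi and + + +, are the double crossovers. Comparing them with the parentals, only the vi allele has switched, so vi is the middle locus and the order is s – vi – v.

vi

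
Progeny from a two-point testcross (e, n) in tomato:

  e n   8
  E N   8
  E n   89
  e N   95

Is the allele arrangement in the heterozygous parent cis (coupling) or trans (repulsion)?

The two most frequent classes are E n (89) and e N (95); these are the parental (non-recombinant) types.
So the F1 carried E n on one chromosome and e N on the other — the recessive alleles are on opposite chromosomes (trans / repulsion).

trans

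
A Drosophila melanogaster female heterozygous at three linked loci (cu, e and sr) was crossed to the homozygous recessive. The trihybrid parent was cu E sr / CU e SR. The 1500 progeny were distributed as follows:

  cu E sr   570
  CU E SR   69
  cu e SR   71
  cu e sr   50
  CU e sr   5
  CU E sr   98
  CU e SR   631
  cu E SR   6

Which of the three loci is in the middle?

sr

The two rarest classes, cu E SR and CU e sr, are the double crossovers. Comparing them with the parentals, only the sr allele has switched, so sr is the middle locus and the order is e – sr – cu.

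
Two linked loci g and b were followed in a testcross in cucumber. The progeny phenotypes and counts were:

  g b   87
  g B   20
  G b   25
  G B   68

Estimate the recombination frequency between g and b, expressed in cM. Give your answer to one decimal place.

22.5 cM

The two most frequent classes, G B (68) and g b (87), are the parental types, so the F1 was G B / g b.
The recombinant classes are G b and g B: 25 + 20 = 45.
Recombination frequency = 45/200 = 0.2250 ≈ 22.5%, i.e. 22.5 cM.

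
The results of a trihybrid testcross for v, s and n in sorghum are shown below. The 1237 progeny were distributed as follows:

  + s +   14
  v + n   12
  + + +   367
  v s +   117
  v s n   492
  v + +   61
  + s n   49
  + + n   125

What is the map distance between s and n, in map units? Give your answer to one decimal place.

21.7 map units

The two most frequent reciprocal classes, v s n and + + +, are the parental types, so the F1 was v s n / + + +.
The two rarest classes, v + n and + s +, are the double crossovers. Comparing them with the parentals, only the s allele has switched, so s is the middle locus and the order is n – s – v.
Crossovers in the n–s interval produce the single-crossover classes v s + and + + n (117 + 125 = 242) plus the double crossovers (26).
RF(n–s) = (242 + 26) / 1237 = 268/1237 = 0.2167 → 21.7 map units.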